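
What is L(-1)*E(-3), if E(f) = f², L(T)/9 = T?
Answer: -81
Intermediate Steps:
L(T) = 9*T
L(-1)*E(-3) = (9*(-1))*(-3)² = -9*9 = -81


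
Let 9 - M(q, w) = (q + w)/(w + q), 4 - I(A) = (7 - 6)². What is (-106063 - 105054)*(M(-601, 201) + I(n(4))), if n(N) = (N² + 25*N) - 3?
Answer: -2322287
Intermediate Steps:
n(N) = -3 + N² + 25*N
I(A) = 3 (I(A) = 4 - (7 - 6)² = 4 - 1*1² = 4 - 1*1 = 4 - 1 = 3)
M(q, w) = 8 (M(q, w) = 9 - (q + w)/(w + q) = 9 - (q + w)/(q + w) = 9 - 1*1 = 9 - 1 = 8)
(-106063 - 105054)*(M(-601, 201) + I(n(4))) = (-106063 - 105054)*(8 + 3) = -211117*11 = -2322287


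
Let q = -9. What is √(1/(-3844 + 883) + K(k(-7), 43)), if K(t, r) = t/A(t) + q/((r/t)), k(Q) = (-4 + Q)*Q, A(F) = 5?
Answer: I*√32269943615/212205 ≈ 0.84653*I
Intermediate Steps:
k(Q) = Q*(-4 + Q)
K(t, r) = t/5 - 9*t/r
√(1/(-3844 + 883) + K(k(-7), 43)) = √(1/(-3844 + 883) + (⅕)*(-7*(-4 - 7))*(-45 + 43)/43) = √(1/(-2961) + (⅕)*(-7*(-11))*(1/43)*(-2)) = √(-1/2961 + (⅕)*77*(1/43)*(-2)) = √(-1/2961 - 154/215) = √(-456209/636615) = I*√32269943615/212205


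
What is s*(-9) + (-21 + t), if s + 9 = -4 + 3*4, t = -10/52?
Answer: -317/26 ≈ -12.192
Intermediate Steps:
t = -5/26 (t = -10*1/52 = -5/26 ≈ -0.19231)
s = -1 (s = -9 + (-4 + 3*4) = -9 + (-4 + 12) = -9 + 8 = -1)
s*(-9) + (-21 + t) = -1*(-9) + (-21 - 5/26) = 9 - 551/26 = -317/26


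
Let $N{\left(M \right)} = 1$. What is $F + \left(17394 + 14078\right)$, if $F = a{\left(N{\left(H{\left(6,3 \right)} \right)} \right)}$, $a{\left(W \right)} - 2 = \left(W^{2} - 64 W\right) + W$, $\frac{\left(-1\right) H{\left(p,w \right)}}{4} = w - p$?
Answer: $31412$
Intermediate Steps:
$H{\left(p,w \right)} = - 4 w + 4 p$ ($H{\left(p,w \right)} = - 4 \left(w - p\right) = - 4 w + 4 p$)
$a{\left(W \right)} = 2 + W^{2} - 63 W$ ($a{\left(W \right)} = 2 + \left(\left(W^{2} - 64 W\right) + W\right) = 2 + \left(W^{2} - 63 W\right) = 2 + W^{2} - 63 W$)
$F = -60$ ($F = 2 + 1^{2} - 63 = 2 + 1 - 63 = -60$)
$F + \left(17394 + 14078\right) = -60 + \left(17394 + 14078\right) = -60 + 31472 = 31412$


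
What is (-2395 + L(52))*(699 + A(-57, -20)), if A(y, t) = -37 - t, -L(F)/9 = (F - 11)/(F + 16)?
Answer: -55661089/34 ≈ -1.6371e+6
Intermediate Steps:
L(F) = -9*(-11 + F)/(16 + F) (L(F) = -9*(F - 11)/(F + 16) = -9*(-11 + F)/(16 + F))
(-2395 + L(52))*(699 + A(-57, -20)) = (-2395 + 9*(11 - 1*52)/(16 + 52))*(699 + (-37 - 1*(-20))) = (-2395 + 9*(11 - 52)/68)*(699 + (-37 + 20)) = (-2395 + 9*(1/68)*(-41))*(699 - 17) = (-2395 - 369/68)*682 = -163229/68*682 = -55661089/34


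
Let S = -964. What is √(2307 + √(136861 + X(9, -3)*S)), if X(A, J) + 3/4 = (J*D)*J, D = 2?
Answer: √(2307 + 2*√30058) ≈ 51.515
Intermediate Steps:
X(A, J) = -¾ + 2*J² (X(A, J) = -¾ + (J*2)*J = -¾ + (2*J)*J = -¾ + 2*J²)
√(2307 + √(136861 + X(9, -3)*S)) = √(2307 + √(136861 + (-¾ + 2*(-3)²)*(-964))) = √(2307 + √(136861 + (-¾ + 2*9)*(-964))) = √(2307 + √(136861 + (-¾ + 18)*(-964))) = √(2307 + √(136861 + (69/4)*(-964))) = √(2307 + √(136861 - 16629)) = √(2307 + √120232) = √(2307 + 2*√30058)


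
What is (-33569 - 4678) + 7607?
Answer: -30640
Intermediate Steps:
(-33569 - 4678) + 7607 = -38247 + 7607 = -30640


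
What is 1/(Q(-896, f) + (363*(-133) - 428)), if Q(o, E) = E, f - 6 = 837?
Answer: -1/47864 ≈ -2.0893e-5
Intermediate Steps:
f = 843 (f = 6 + 837 = 843)
1/(Q(-896, f) + (363*(-133) - 428)) = 1/(843 + (363*(-133) - 428)) = 1/(843 + (-48279 - 428)) = 1/(843 - 48707) = 1/(-47864) = -1/47864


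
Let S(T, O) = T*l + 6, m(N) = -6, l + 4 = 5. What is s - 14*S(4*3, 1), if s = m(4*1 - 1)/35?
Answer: -8826/35 ≈ -252.17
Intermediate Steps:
l = 1 (l = -4 + 5 = 1)
S(T, O) = 6 + T (S(T, O) = T*1 + 6 = T + 6 = 6 + T)
s = -6/35 ≈ -0.17143
s - 14*S(4*3, 1) = -6/35 - 14*(6 + 4*3) = -6/35 - 14*(6 + 12) = -6/35 - 14*18 = -6/35 - 252 = -8826/35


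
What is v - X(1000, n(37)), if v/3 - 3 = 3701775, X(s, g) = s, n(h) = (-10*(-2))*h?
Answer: 11104334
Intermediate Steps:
n(h) = 20*h
v = 11105334 (v = 9 + 3*3701775 = 9 + 11105325 = 11105334)
v - X(1000, n(37)) = 11105334 - 1*1000 = 11105334 - 1000 = 11104334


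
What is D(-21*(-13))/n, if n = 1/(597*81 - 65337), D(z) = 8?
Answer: -135840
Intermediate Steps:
n = -1/16980 (n = 1/(48357 - 65337) = 1/(-16980) = -1/16980 ≈ -5.8893e-5)
D(-21*(-13))/n = 8/(-1/16980) = 8*(-16980) = -135840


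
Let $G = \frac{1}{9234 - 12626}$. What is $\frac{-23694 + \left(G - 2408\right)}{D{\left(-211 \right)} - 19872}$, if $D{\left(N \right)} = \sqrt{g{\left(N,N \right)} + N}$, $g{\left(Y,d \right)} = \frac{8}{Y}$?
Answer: $\frac{3867073570845}{2944085748206} + \frac{88537985 i \sqrt{9395619}}{282632231827776} \approx 1.3135 + 0.00096022 i$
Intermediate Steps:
$G = - \frac{1}{3392}$ ($G = \frac{1}{-3392} = - \frac{1}{3392} \approx -0.00029481$)
$D{\left(N \right)} = \sqrt{N + \frac{8}{N}}$ ($D{\left(N \right)} = \sqrt{\frac{8}{N} + N} = \sqrt{N + \frac{8}{N}}$)
$\frac{-23694 + \left(G - 2408\right)}{D{\left(-211 \right)} - 19872} = \frac{-23694 - \frac{8167937}{3392}}{\sqrt{-211 + \frac{8}{-211}} - 19872} = \frac{-23694 - \frac{8167937}{3392}}{\sqrt{-211 + 8 \left(- \frac{1}{211}\right)} - 19872} = \frac{-23694 - \frac{8167937}{3392}}{\sqrt{-211 - \frac{8}{211}} - 19872} = - \frac{88537985}{3392 \left(\sqrt{- \frac{44529}{211}} - 19872\right)} = - \frac{88537985}{3392 \left(\frac{i \sqrt{9395619}}{211} - 19872\right)} = - \frac{88537985}{3392 \left(-19872 + \frac{i \sqrt{9395619}}{211}\right)}$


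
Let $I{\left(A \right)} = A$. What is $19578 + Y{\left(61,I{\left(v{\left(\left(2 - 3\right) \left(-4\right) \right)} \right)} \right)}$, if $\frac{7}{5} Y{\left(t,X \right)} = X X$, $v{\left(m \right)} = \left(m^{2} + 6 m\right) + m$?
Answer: $\frac{146726}{7} \approx 20961.0$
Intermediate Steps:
$v{\left(m \right)} = m^{2} + 7 m$
$Y{\left(t,X \right)} = \frac{5 X^{2}}{7}$ ($Y{\left(t,X \right)} = \frac{5 X X}{7} = \frac{5 X^{2}}{7}$)
$19578 + Y{\left(61,I{\left(v{\left(\left(2 - 3\right) \left(-4\right) \right)} \right)} \right)} = 19578 + \frac{5 \left(\left(2 - 3\right) \left(-4\right) \left(7 + \left(2 - 3\right) \left(-4\right)\right)\right)^{2}}{7} = 19578 + \frac{5 \left(\left(-1\right) \left(-4\right) \left(7 - -4\right)\right)^{2}}{7} = 19578 + \frac{5 \left(4 \left(7 + 4\right)\right)^{2}}{7} = 19578 + \frac{5 \left(4 \cdot 11\right)^{2}}{7} = 19578 + \frac{5 \cdot 44^{2}}{7} = 19578 + \frac{5}{7} \cdot 1936 = 19578 + \frac{9680}{7} = \frac{146726}{7}$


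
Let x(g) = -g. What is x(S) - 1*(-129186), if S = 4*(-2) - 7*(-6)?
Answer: 129152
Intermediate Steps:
S = 34 (S = -8 + 42 = 34)
x(S) - 1*(-129186) = -1*34 - 1*(-129186) = -34 + 129186 = 129152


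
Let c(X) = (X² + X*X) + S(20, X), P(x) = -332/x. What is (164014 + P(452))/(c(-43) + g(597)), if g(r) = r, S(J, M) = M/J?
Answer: 123556660/3233947 ≈ 38.206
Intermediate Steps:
c(X) = 2*X² + X/20 (c(X) = (X² + X*X) + X/20 = (X² + X²) + X*(1/20) = 2*X² + X/20)
(164014 + P(452))/(c(-43) + g(597)) = (164014 - 332/452)/((1/20)*(-43)*(1 + 40*(-43)) + 597) = (164014 - 332*1/452)/((1/20)*(-43)*(1 - 1720) + 597) = (164014 - 83/113)/((1/20)*(-43)*(-1719) + 597) = 18533499/(113*(73917/20 + 597)) = 18533499/(113*(85857/20)) = (18533499/113)*(20/85857) = 123556660/3233947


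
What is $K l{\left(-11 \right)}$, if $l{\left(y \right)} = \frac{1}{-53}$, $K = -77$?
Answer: $\frac{77}{53} \approx 1.4528$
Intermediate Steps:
$l{\left(y \right)} = - \frac{1}{53}$
$K l{\left(-11 \right)} = \left(-77\right) \left(- \frac{1}{53}\right) = \frac{77}{53}$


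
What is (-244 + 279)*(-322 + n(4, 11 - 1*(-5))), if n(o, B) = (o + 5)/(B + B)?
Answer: -360325/32 ≈ -11260.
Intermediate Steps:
n(o, B) = (5 + o)/(2*B) (n(o, B) = (5 + o)/((2*B)) = (5 + o)*(1/(2*B)) = (5 + o)/(2*B))
(-244 + 279)*(-322 + n(4, 11 - 1*(-5))) = (-244 + 279)*(-322 + (5 + 4)/(2*(11 - 1*(-5)))) = 35*(-322 + (½)*9/(11 + 5)) = 35*(-322 + (½)*9/16) = 35*(-322 + (½)*(1/16)*9) = 35*(-322 + 9/32) = 35*(-10295/32) = -360325/32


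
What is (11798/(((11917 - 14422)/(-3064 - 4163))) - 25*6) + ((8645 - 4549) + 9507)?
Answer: 39654637/835 ≈ 47491.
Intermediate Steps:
(11798/(((11917 - 14422)/(-3064 - 4163))) - 25*6) + ((8645 - 4549) + 9507) = (11798/((-2505/(-7227))) - 150) + (4096 + 9507) = (11798/((-2505*(-1/7227))) - 150) + 13603 = (11798/(835/2409) - 150) + 13603 = (11798*(2409/835) - 150) + 13603 = (28421382/835 - 150) + 13603 = 28296132/835 + 13603 = 39654637/835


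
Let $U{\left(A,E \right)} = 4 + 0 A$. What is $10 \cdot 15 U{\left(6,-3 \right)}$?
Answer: $600$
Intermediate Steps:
$U{\left(A,E \right)} = 4$ ($U{\left(A,E \right)} = 4 + 0 = 4$)
$10 \cdot 15 U{\left(6,-3 \right)} = 10 \cdot 15 \cdot 4 = 150 \cdot 4 = 600$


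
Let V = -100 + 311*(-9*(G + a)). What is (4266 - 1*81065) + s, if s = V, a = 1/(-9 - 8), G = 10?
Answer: -1780314/17 ≈ -1.0472e+5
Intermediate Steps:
a = -1/17 (a = 1/(-17) = -1/17 ≈ -0.058824)
V = -474731/17 (V = -100 + 311*(-9*(10 - 1/17)) = -100 + 311*(-9*169/17) = -100 + 311*(-1521/17) = -100 - 473031/17 = -474731/17 ≈ -27925.)
s = -474731/17 ≈ -27925.
(4266 - 1*81065) + s = (4266 - 1*81065) - 474731/17 = (4266 - 81065) - 474731/17 = -76799 - 474731/17 = -1780314/17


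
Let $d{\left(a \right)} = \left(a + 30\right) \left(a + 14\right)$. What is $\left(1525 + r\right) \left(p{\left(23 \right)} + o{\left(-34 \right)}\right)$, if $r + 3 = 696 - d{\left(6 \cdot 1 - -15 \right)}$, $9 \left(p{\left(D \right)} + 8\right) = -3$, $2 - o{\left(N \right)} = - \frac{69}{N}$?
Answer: $- \frac{369349}{102} \approx -3621.1$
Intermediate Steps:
$o{\left(N \right)} = 2 + \frac{69}{N}$ ($o{\left(N \right)} = 2 - - \frac{69}{N} = 2 + \frac{69}{N}$)
$d{\left(a \right)} = \left(14 + a\right) \left(30 + a\right)$ ($d{\left(a \right)} = \left(30 + a\right) \left(14 + a\right) = \left(14 + a\right) \left(30 + a\right)$)
$p{\left(D \right)} = - \frac{25}{3}$ ($p{\left(D \right)} = -8 + \frac{1}{9} \left(-3\right) = -8 - \frac{1}{3} = - \frac{25}{3}$)
$r = -1092$ ($r = -3 - \left(-276 + \left(6 \cdot 1 - -15\right)^{2} + 44 \left(6 \cdot 1 - -15\right)\right) = -3 - \left(-276 + \left(6 + 15\right)^{2} + 44 \left(6 + 15\right)\right) = -3 + \left(696 - \left(420 + 21^{2} + 44 \cdot 21\right)\right) = -3 + \left(696 - \left(420 + 441 + 924\right)\right) = -3 + \left(696 - 1785\right) = -3 - 1089 = -1092$)
$\left(1525 + r\right) \left(p{\left(23 \right)} + o{\left(-34 \right)}\right) = \left(1525 - 1092\right) \left(- \frac{25}{3} + \left(2 + \frac{69}{-34}\right)\right) = 433 \left(- \frac{25}{3} + \left(2 + 69 \left(- \frac{1}{34}\right)\right)\right) = 433 \left(- \frac{25}{3} + \left(2 - \frac{69}{34}\right)\right) = 433 \left(- \frac{25}{3} - \frac{1}{34}\right) = 433 \left(- \frac{853}{102}\right) = - \frac{369349}{102}$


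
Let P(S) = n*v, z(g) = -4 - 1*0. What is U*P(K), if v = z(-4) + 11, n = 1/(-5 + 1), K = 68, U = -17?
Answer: 119/4 ≈ 29.750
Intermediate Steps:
n = -¼ (n = 1/(-4) = -¼ ≈ -0.25000)
z(g) = -4 (z(g) = -4 + 0 = -4)
v = 7 (v = -4 + 11 = 7)
P(S) = -7/4 (P(S) = -¼*7 = -7/4)
U*P(K) = -17*(-7/4) = 119/4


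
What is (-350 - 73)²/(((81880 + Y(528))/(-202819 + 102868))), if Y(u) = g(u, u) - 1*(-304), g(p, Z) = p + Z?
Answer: -17884132479/83240 ≈ -2.1485e+5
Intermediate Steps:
g(p, Z) = Z + p
Y(u) = 304 + 2*u (Y(u) = (u + u) - 1*(-304) = 2*u + 304 = 304 + 2*u)
(-350 - 73)²/(((81880 + Y(528))/(-202819 + 102868))) = (-350 - 73)²/(((81880 + (304 + 2*528))/(-202819 + 102868))) = (-423)²/(((81880 + (304 + 1056))/(-99951))) = 178929/(((81880 + 1360)*(-1/99951))) = 178929/((83240*(-1/99951))) = 178929/(-83240/99951) = 178929*(-99951/83240) = -17884132479/83240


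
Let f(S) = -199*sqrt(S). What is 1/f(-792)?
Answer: I*sqrt(22)/26268 ≈ 0.00017856*I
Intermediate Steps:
1/f(-792) = 1/(-1194*I*sqrt(22)) = I*sqrt(22)/26268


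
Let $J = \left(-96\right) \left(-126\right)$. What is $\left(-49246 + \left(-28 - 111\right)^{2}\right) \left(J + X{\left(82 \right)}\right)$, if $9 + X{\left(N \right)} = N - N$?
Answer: $-361703475$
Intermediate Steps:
$X{\left(N \right)} = -9$ ($X{\left(N \right)} = -9 + \left(N - N\right) = -9 + 0 = -9$)
$J = 12096$
$\left(-49246 + \left(-28 - 111\right)^{2}\right) \left(J + X{\left(82 \right)}\right) = \left(-49246 + \left(-28 - 111\right)^{2}\right) \left(12096 - 9\right) = \left(-49246 + \left(-139\right)^{2}\right) 12087 = \left(-49246 + 19321\right) 12087 = \left(-29925\right) 12087 = -361703475$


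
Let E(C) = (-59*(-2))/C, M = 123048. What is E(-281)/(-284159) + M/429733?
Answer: 9825270962086/34313612372707 ≈ 0.28634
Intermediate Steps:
E(C) = 118/C
E(-281)/(-284159) + M/429733 = (118/(-281))/(-284159) + 123048/429733 = (118*(-1/281))*(-1/284159) + 123048*(1/429733) = -118/281*(-1/284159) + 123048/429733 = 118/79848679 + 123048/429733 = 9825270962086/34313612372707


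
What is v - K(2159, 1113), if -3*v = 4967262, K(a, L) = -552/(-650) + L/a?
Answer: -1161802145559/701675 ≈ -1.6558e+6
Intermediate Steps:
K(a, L) = 276/325 + L/a (K(a, L) = -552*(-1/650) + L/a = 276/325 + L/a)
v = -1655754 (v = -1/3*4967262 = -1655754)
v - K(2159, 1113) = -1655754 - (276/325 + 1113/2159) = -1655754 - 1*957609/701675 = -1655754 - 957609/701675 = -1161802145559/701675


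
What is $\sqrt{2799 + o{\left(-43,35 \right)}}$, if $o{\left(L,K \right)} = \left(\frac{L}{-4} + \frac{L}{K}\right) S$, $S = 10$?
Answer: $\frac{\sqrt{567266}}{14} \approx 53.798$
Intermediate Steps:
$o{\left(L,K \right)} = - \frac{5 L}{2} + \frac{10 L}{K}$ ($o{\left(L,K \right)} = \left(\frac{L}{-4} + \frac{L}{K}\right) 10 = \left(L \left(- \frac{1}{4}\right) + \frac{L}{K}\right) 10 = \left(- \frac{L}{4} + \frac{L}{K}\right) 10 = - \frac{5 L}{2} + \frac{10 L}{K}$)
$\sqrt{2799 + o{\left(-43,35 \right)}} = \sqrt{2799 + \frac{5}{2} \left(-43\right) \frac{1}{35} \left(4 - 35\right)} = \sqrt{2799 + \frac{5}{2} \left(-43\right) \frac{1}{35} \left(-31\right)} = \sqrt{2799 + \frac{1333}{14}} = \sqrt{\frac{40519}{14}} = \frac{\sqrt{567266}}{14}$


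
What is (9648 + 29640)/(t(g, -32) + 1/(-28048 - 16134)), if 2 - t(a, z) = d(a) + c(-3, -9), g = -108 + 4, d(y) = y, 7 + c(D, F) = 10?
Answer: 578607472/1516915 ≈ 381.44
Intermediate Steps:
c(D, F) = 3 (c(D, F) = -7 + 10 = 3)
g = -104
t(a, z) = -1 - a (t(a, z) = 2 - (a + 3) = 2 - (3 + a) = 2 + (-3 - a) = -1 - a)
(9648 + 29640)/(t(g, -32) + 1/(-28048 - 16134)) = (9648 + 29640)/((-1 - 1*(-104)) + 1/(-28048 - 16134)) = 39288/((-1 + 104) + 1/(-44182)) = 39288/(103 - 1/44182) = 39288/(4550745/44182) = 39288*(44182/4550745) = 578607472/1516915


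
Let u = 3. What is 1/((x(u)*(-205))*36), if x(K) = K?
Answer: -1/22140 ≈ -4.5167e-5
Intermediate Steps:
1/((x(u)*(-205))*36) = 1/((3*(-205))*36) = 1/(-615*36) = 1/(-22140) = -1/22140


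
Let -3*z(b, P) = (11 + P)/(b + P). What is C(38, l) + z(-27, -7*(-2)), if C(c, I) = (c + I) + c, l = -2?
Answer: 2911/39 ≈ 74.641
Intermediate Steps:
C(c, I) = I + 2*c (C(c, I) = (I + c) + c = I + 2*c)
z(b, P) = -(11 + P)/(3*(P + b)) (z(b, P) = -(11 + P)/(3*(b + P)) = -(11 + P)/(3*(P + b)))
C(38, l) + z(-27, -7*(-2)) = (-2 + 2*38) + (-11 - (-7)*(-2))/(3*(-7*(-2) - 27)) = (-2 + 76) + (-11 - 1*14)/(3*(14 - 27)) = 74 + (1/3)*(-11 - 14)/(-13) = 74 + (1/3)*(-1/13)*(-25) = 74 + 25/39 = 2911/39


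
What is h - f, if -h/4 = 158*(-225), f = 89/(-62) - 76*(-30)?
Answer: 8675129/62 ≈ 1.3992e+5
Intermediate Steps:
f = 141271/62 (f = 89*(-1/62) + 2280 = -89/62 + 2280 = 141271/62 ≈ 2278.6)
h = 142200 (h = -632*(-225) = -4*(-35550) = 142200)
h - f = 142200 - 1*141271/62 = 142200 - 141271/62 = 8675129/62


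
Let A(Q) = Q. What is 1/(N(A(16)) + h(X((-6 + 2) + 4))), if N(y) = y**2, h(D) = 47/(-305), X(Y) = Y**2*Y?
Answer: 305/78033 ≈ 0.0039086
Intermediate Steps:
X(Y) = Y**3
h(D) = -47/305 (h(D) = 47*(-1/305) = -47/305)
1/(N(A(16)) + h(X((-6 + 2) + 4))) = 1/(16**2 - 47/305) = 1/(256 - 47/305) = 1/(78033/305) = 305/78033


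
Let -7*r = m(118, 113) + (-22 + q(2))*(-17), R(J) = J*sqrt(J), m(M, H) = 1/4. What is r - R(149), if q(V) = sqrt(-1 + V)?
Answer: -1429/28 - 149*sqrt(149) ≈ -1869.8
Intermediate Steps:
m(M, H) = 1/4
R(J) = J**(3/2)
r = -1429/28 (r = -(1/4 + (-22 + sqrt(-1 + 2))*(-17))/7 = -(1/4 + (-22 + sqrt(1))*(-17))/7 = -(1/4 + (-22 + 1)*(-17))/7 = -(1/4 - 21*(-17))/7 = -(1/4 + 357)/7 = -1/7*1429/4 = -1429/28 ≈ -51.036)
r - R(149) = -1429/28 - 149**(3/2) = -1429/28 - 149*sqrt(149)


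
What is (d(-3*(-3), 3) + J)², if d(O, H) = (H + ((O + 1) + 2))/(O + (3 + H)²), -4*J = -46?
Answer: 5041/36 ≈ 140.03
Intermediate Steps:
J = 23/2 (J = -¼*(-46) = 23/2 ≈ 11.500)
d(O, H) = (3 + H + O)/(O + (3 + H)²) (d(O, H) = (H + ((1 + O) + 2))/(O + (3 + H)²) = (H + (3 + O))/(O + (3 + H)²) = (3 + H + O)/(O + (3 + H)²))
(d(-3*(-3), 3) + J)² = ((3 + 3 - 3*(-3))/(-3*(-3) + (3 + 3)²) + 23/2)² = ((3 + 3 + 9)/(9 + 6²) + 23/2)² = (15/(9 + 36) + 23/2)² = (15/45 + 23/2)² = ((1/45)*15 + 23/2)² = (⅓ + 23/2)² = (71/6)² = 5041/36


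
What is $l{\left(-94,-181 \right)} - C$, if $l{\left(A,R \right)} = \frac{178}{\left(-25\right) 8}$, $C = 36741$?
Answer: $- \frac{3674189}{100} \approx -36742.0$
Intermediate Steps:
$l{\left(A,R \right)} = - \frac{89}{100}$ ($l{\left(A,R \right)} = \frac{178}{-200} = 178 \left(- \frac{1}{200}\right) = - \frac{89}{100}$)
$l{\left(-94,-181 \right)} - C = - \frac{89}{100} - 36741 = - \frac{3674189}{100}$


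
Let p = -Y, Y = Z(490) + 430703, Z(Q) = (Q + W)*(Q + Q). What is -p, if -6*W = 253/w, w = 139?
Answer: 379722581/417 ≈ 9.1061e+5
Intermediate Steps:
W = -253/834 (W = -253/(6*139) = -⅙*253/139 = -253/834 ≈ -0.30336)
Z(Q) = 2*Q*(-253/834 + Q) (Z(Q) = (Q - 253/834)*(Q + Q) = (-253/834 + Q)*(2*Q) = 2*Q*(-253/834 + Q))
Y = 379722581/417 (Y = (1/417)*490*(-253 + 834*490) + 430703 = (1/417)*490*(-253 + 408660) + 430703 = (1/417)*490*408407 + 430703 = 200119430/417 + 430703 = 379722581/417 ≈ 9.1061e+5)
p = -379722581/417 (p = -1*379722581/417 = -379722581/417 ≈ -9.1061e+5)
-p = -1*(-379722581/417) = 379722581/417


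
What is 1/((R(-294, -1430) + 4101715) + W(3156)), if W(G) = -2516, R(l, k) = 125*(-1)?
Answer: 1/4099074 ≈ 2.4396e-7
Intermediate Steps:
R(l, k) = -125
1/((R(-294, -1430) + 4101715) + W(3156)) = 1/((-125 + 4101715) - 2516) = 1/(4101590 - 2516) = 1/4099074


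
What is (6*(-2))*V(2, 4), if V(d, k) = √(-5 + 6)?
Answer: -12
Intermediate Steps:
V(d, k) = 1 (V(d, k) = √1 = 1)
(6*(-2))*V(2, 4) = (6*(-2))*1 = -12*1 = -12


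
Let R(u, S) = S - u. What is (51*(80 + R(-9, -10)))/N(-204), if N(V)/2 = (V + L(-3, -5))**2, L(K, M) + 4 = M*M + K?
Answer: 1343/23064 ≈ 0.058229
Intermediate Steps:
L(K, M) = -4 + K + M**2 (L(K, M) = -4 + (M*M + K) = -4 + (M**2 + K) = -4 + (K + M**2) = -4 + K + M**2)
N(V) = 2*(18 + V)**2 (N(V) = 2*(V + (-4 - 3 + (-5)**2))**2 = 2*(V + (-4 - 3 + 25))**2 = 2*(V + 18)**2 = 2*(18 + V)**2)
(51*(80 + R(-9, -10)))/N(-204) = (51*(80 + (-10 - 1*(-9))))/((2*(18 - 204)**2)) = (51*(80 + (-10 + 9)))/((2*(-186)**2)) = (51*(80 - 1))/((2*34596)) = (51*79)/69192 = 4029*(1/69192) = 1343/23064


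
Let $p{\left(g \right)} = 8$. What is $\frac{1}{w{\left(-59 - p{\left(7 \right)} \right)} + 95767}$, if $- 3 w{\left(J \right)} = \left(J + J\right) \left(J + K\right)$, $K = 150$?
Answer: $\frac{3}{298423} \approx 1.0053 \cdot 10^{-5}$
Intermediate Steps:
$w{\left(J \right)} = - \frac{2 J \left(150 + J\right)}{3}$ ($w{\left(J \right)} = - \frac{\left(J + J\right) \left(J + 150\right)}{3} = - \frac{2 J \left(150 + J\right)}{3}$)
$\frac{1}{w{\left(-59 - p{\left(7 \right)} \right)} + 95767} = \frac{1}{- \frac{2 \left(-59 - 8\right) \left(150 - 67\right)}{3} + 95767} = \frac{1}{\left(- \frac{2}{3}\right) \left(-67\right) \left(150 - 67\right) + 95767} = \frac{1}{\left(- \frac{2}{3}\right) \left(-67\right) 83 + 95767} = \frac{1}{\frac{11122}{3} + 95767} = \frac{1}{\frac{298423}{3}} = \frac{3}{298423}$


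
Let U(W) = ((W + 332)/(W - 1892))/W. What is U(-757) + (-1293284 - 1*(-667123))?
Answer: -1255636270598/2005293 ≈ -6.2616e+5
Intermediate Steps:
U(W) = (332 + W)/(W*(-1892 + W)) (U(W) = ((332 + W)/(-1892 + W))/W = (332 + W)/(W*(-1892 + W)))
U(-757) + (-1293284 - 1*(-667123)) = (332 - 757)/((-757)*(-1892 - 757)) + (-1293284 - 1*(-667123)) = -1/757*(-425)/(-2649) + (-1293284 + 667123) = -1/757*(-1/2649)*(-425) - 626161 = -425/2005293 - 626161 = -1255636270598/2005293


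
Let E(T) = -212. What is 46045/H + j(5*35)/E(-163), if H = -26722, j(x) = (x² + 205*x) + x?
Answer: -895725445/2832532 ≈ -316.23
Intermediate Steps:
j(x) = x² + 206*x
46045/H + j(5*35)/E(-163) = 46045/(-26722) + ((5*35)*(206 + 5*35))/(-212) = 46045*(-1/26722) + (175*(206 + 175))*(-1/212) = -46045/26722 + (175*381)*(-1/212) = -46045/26722 + 66675*(-1/212) = -46045/26722 - 66675/212 = -895725445/2832532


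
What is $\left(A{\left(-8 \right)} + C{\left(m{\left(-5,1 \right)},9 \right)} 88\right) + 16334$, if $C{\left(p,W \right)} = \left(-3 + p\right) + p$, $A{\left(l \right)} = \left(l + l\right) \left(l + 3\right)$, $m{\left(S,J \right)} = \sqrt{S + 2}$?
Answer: $16150 + 176 i \sqrt{3} \approx 16150.0 + 304.84 i$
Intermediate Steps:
$m{\left(S,J \right)} = \sqrt{2 + S}$
$A{\left(l \right)} = 2 l \left(3 + l\right)$
$C{\left(p,W \right)} = -3 + 2 p$
$\left(A{\left(-8 \right)} + C{\left(m{\left(-5,1 \right)},9 \right)} 88\right) + 16334 = \left(2 \left(-8\right) \left(3 - 8\right) + \left(-3 + 2 \sqrt{2 - 5}\right) 88\right) + 16334 = \left(2 \left(-8\right) \left(-5\right) + \left(-3 + 2 \sqrt{-3}\right) 88\right) + 16334 = \left(80 + \left(-3 + 2 i \sqrt{3}\right) 88\right) + 16334 = \left(80 - \left(264 - 176 i \sqrt{3}\right)\right) + 16334 = \left(-184 + 176 i \sqrt{3}\right) + 16334 = 16150 + 176 i \sqrt{3}$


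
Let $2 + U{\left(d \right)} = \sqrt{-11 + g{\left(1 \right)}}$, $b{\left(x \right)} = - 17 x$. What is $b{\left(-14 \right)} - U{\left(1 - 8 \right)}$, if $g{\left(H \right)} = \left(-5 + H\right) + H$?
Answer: $240 - i \sqrt{14} \approx 240.0 - 3.7417 i$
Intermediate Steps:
$g{\left(H \right)} = -5 + 2 H$
$U{\left(d \right)} = -2 + i \sqrt{14}$ ($U{\left(d \right)} = -2 + \sqrt{-11 + \left(-5 + 2 \cdot 1\right)} = -2 + \sqrt{-11 + \left(-5 + 2\right)} = -2 + \sqrt{-11 - 3} = -2 + \sqrt{-14} = -2 + i \sqrt{14}$)
$b{\left(-14 \right)} - U{\left(1 - 8 \right)} = \left(-17\right) \left(-14\right) - \left(-2 + i \sqrt{14}\right) = 238 + \left(2 - i \sqrt{14}\right) = 240 - i \sqrt{14}$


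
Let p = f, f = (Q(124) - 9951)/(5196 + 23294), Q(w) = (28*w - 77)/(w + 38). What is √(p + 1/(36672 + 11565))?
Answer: I*√120899572387244035/588973770 ≈ 0.59036*I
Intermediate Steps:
Q(w) = (-77 + 28*w)/(38 + w)
f = -1608667/4615380 (f = (7*(-11 + 4*124)/(38 + 124) - 9951)/(5196 + 23294) = (7*(-11 + 496)/162 - 9951)/28490 = (7*(1/162)*485 - 9951)*(1/28490) = (3395/162 - 9951)*(1/28490) = -1608667/162*1/28490 = -1608667/4615380 ≈ -0.34855)
p = -1608667/4615380 ≈ -0.34855
√(p + 1/(36672 + 11565)) = √(-1608667/4615380 + 1/(36672 + 11565)) = √(-1608667/4615380 + 1/48237) = √(-3694888319/10601527860) = I*√120899572387244035/588973770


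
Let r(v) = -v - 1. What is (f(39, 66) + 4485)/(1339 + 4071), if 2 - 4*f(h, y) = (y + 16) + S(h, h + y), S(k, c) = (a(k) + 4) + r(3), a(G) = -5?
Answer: 3573/4328 ≈ 0.82555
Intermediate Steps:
r(v) = -1 - v
S(k, c) = -5 (S(k, c) = (-5 + 4) + (-1 - 1*3) = -1 + (-1 - 3) = -1 - 4 = -5)
f(h, y) = -9/4 - y/4 (f(h, y) = ½ - ((y + 16) - 5)/4 = ½ - ((16 + y) - 5)/4 = ½ - (11 + y)/4 = ½ + (-11/4 - y/4) = -9/4 - y/4)
(f(39, 66) + 4485)/(1339 + 4071) = ((-9/4 - ¼*66) + 4485)/(1339 + 4071) = ((-9/4 - 33/2) + 4485)/5410 = (-75/4 + 4485)*(1/5410) = (17865/4)*(1/5410) = 3573/4328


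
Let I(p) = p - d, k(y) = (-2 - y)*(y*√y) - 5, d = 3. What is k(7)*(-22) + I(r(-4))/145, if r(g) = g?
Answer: 15943/145 + 1386*√7 ≈ 3777.0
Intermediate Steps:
k(y) = -5 + y^(3/2)*(-2 - y) (k(y) = (-2 - y)*y^(3/2) - 5 = y^(3/2)*(-2 - y) - 5 = -5 + y^(3/2)*(-2 - y))
I(p) = -3 + p (I(p) = p - 1*3 = p - 3 = -3 + p)
k(7)*(-22) + I(r(-4))/145 = (-5 - 7^(5/2) - 14*√7)*(-22) + (-3 - 4)/145 = (-5 - 49*√7 - 14*√7)*(-22) - 7*1/145 = (-5 - 49*√7 - 14*√7)*(-22) - 7/145 = (-5 - 63*√7)*(-22) - 7/145 = (110 + 1386*√7) - 7/145 = 15943/145 + 1386*√7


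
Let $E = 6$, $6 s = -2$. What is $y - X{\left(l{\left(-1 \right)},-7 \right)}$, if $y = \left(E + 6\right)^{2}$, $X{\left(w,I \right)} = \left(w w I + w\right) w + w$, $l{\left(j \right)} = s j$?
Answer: $\frac{3883}{27} \approx 143.81$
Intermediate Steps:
$s = - \frac{1}{3}$ ($s = \frac{1}{6} \left(-2\right) = - \frac{1}{3} \approx -0.33333$)
$l{\left(j \right)} = - \frac{j}{3}$
$X{\left(w,I \right)} = w + w \left(w + I w^{2}\right)$ ($X{\left(w,I \right)} = \left(w^{2} I + w\right) w + w = \left(I w^{2} + w\right) w + w = \left(w + I w^{2}\right) w + w = w \left(w + I w^{2}\right) + w = w + w \left(w + I w^{2}\right)$)
$y = 144$ ($y = \left(6 + 6\right)^{2} = 12^{2} = 144$)
$y - X{\left(l{\left(-1 \right)},-7 \right)} = 144 - \left(- \frac{1}{3}\right) \left(-1\right) \left(1 - - \frac{1}{3} - 7 \left(\left(- \frac{1}{3}\right) \left(-1\right)\right)^{2}\right) = 144 - \frac{1 + \frac{1}{3} - \frac{7}{9}}{3} = 144 - \frac{1}{3} \cdot \frac{5}{9} = 144 - \frac{5}{27} = \frac{3883}{27}$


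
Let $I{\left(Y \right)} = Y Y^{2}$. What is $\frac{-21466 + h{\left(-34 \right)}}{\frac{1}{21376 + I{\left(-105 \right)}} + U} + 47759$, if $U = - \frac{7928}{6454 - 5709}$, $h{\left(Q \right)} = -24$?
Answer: $\frac{448413206459553}{9008182817} \approx 49778.0$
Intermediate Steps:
$I{\left(Y \right)} = Y^{3}$
$U = - \frac{7928}{745}$ ($U = - \frac{7928}{6454 - 5709} = - \frac{7928}{745} \approx -10.642$)
$\frac{-21466 + h{\left(-34 \right)}}{\frac{1}{21376 + I{\left(-105 \right)}} + U} + 47759 = \frac{-21466 - 24}{\frac{1}{21376 + \left(-105\right)^{3}} - \frac{7928}{745}} + 47759 = - \frac{21490}{\frac{1}{21376 - 1157625} - \frac{7928}{745}} + 47759 = - \frac{21490}{\frac{1}{-1136249} - \frac{7928}{745}} + 47759 = - \frac{21490}{- \frac{1}{1136249} - \frac{7928}{745}} + 47759 = - \frac{21490}{- \frac{9008182817}{846505505}} + 47759 = \left(-21490\right) \left(- \frac{846505505}{9008182817}\right) + 47759 = \frac{18191403302450}{9008182817} + 47759 = \frac{448413206459553}{9008182817}$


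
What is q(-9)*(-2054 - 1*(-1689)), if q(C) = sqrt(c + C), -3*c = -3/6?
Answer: -365*I*sqrt(318)/6 ≈ -1084.8*I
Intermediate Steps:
c = 1/6 (c = -(-1)/6 = -1/3*(-1/2) = 1/6 ≈ 0.16667)
q(C) = sqrt(1/6 + C)
q(-9)*(-2054 - 1*(-1689)) = (sqrt(6 + 36*(-9))/6)*(-2054 - 1*(-1689)) = (sqrt(6 - 324)/6)*(-2054 + 1689) = (sqrt(-318)/6)*(-365) = ((I*sqrt(318))/6)*(-365) = (I*sqrt(318)/6)*(-365) = -365*I*sqrt(318)/6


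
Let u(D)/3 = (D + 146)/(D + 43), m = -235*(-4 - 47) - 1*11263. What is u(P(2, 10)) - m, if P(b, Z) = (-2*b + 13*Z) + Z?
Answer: -128392/179 ≈ -717.27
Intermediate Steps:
P(b, Z) = -2*b + 14*Z
m = 722 (m = -235*(-51) - 11263 = 11985 - 11263 = 722)
u(D) = 3*(146 + D)/(43 + D) (u(D) = 3*((D + 146)/(D + 43)) = 3*((146 + D)/(43 + D)) = 3*(146 + D)/(43 + D))
u(P(2, 10)) - m = 3*(146 + (-2*2 + 14*10))/(43 + (-2*2 + 14*10)) - 1*722 = 3*(146 + (-4 + 140))/(43 + (-4 + 140)) - 722 = 3*(146 + 136)/(43 + 136) - 722 = 3*282/179 - 722 = 3*(1/179)*282 - 722 = 846/179 - 722 = -128392/179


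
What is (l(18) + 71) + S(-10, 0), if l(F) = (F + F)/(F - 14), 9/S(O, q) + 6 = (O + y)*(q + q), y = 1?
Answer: 157/2 ≈ 78.500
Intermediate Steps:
S(O, q) = 9/(-6 + 2*q*(1 + O)) (S(O, q) = 9/(-6 + (O + 1)*(q + q)) = 9/(-6 + (1 + O)*(2*q)) = 9/(-6 + 2*q*(1 + O)))
l(F) = 2*F/(-14 + F) (l(F) = (2*F)/(-14 + F) = 2*F/(-14 + F))
(l(18) + 71) + S(-10, 0) = (2*18/(-14 + 18) + 71) + 9/(2*(-3 + 0 - 10*0)) = (2*18/4 + 71) + 9/(2*(-3 + 0 + 0)) = (2*18*(¼) + 71) + (9/2)/(-3) = (9 + 71) + (9/2)*(-⅓) = 80 - 3/2 = 157/2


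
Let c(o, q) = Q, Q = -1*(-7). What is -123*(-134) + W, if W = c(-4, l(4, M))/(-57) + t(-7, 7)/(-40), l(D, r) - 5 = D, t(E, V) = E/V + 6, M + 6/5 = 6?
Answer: 7515679/456 ≈ 16482.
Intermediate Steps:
M = 24/5 (M = -6/5 + 6 = 24/5 ≈ 4.8000)
t(E, V) = 6 + E/V
Q = 7
l(D, r) = 5 + D
c(o, q) = 7
W = -113/456 (W = 7/(-57) + (6 - 7/7)/(-40) = 7*(-1/57) + (6 - 7*1/7)*(-1/40) = -7/57 + (6 - 1)*(-1/40) = -7/57 + 5*(-1/40) = -7/57 - 1/8 = -113/456 ≈ -0.24781)
-123*(-134) + W = -123*(-134) - 113/456 = 16482 - 113/456 = 7515679/456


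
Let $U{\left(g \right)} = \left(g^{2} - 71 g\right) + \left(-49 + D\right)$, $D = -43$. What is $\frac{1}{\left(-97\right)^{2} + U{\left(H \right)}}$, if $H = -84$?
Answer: $\frac{1}{22337} \approx 4.4769 \cdot 10^{-5}$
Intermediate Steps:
$U{\left(g \right)} = -92 + g^{2} - 71 g$ ($U{\left(g \right)} = \left(g^{2} - 71 g\right) - 92 = -92 + g^{2} - 71 g$)
$\frac{1}{\left(-97\right)^{2} + U{\left(H \right)}} = \frac{1}{\left(-97\right)^{2} - \left(-5872 - 7056\right)} = \frac{1}{9409 + \left(-92 + 7056 + 5964\right)} = \frac{1}{9409 + 12928} = \frac{1}{22337}$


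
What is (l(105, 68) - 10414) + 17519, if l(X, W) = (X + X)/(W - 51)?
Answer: 120995/17 ≈ 7117.4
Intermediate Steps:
l(X, W) = 2*X/(-51 + W) (l(X, W) = (2*X)/(-51 + W) = 2*X/(-51 + W))
(l(105, 68) - 10414) + 17519 = (2*105/(-51 + 68) - 10414) + 17519 = (2*105/17 - 10414) + 17519 = (2*105*(1/17) - 10414) + 17519 = (210/17 - 10414) + 17519 = -176828/17 + 17519 = 120995/17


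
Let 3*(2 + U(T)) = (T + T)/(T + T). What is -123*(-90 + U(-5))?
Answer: 11275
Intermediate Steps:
U(T) = -5/3 (U(T) = -2 + ((T + T)/(T + T))/3 = -2 + ((2*T)/((2*T)))/3 = -2 + ((2*T)*(1/(2*T)))/3 = -2 + (1/3)*1 = -2 + 1/3 = -5/3)
-123*(-90 + U(-5)) = -123*(-90 - 5/3) = -123*(-275/3) = 11275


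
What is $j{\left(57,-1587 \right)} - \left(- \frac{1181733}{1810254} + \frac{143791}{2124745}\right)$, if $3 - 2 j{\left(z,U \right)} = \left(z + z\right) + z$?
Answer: $- \frac{106946993436383}{1282109378410} \approx -83.415$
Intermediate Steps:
$j{\left(z,U \right)} = \frac{3}{2} - \frac{3 z}{2}$ ($j{\left(z,U \right)} = \frac{3}{2} - \frac{\left(z + z\right) + z}{2} = \frac{3}{2} - \frac{2 z + z}{2} = \frac{3}{2} - \frac{3 z}{2}$)
$j{\left(57,-1587 \right)} - \left(- \frac{1181733}{1810254} + \frac{143791}{2124745}\right) = \left(\frac{3}{2} - \frac{171}{2}\right) - \left(- \frac{1181733}{1810254} + \frac{143791}{2124745}\right) = \left(\frac{3}{2} - \frac{171}{2}\right) - \left(\left(-1181733\right) \frac{1}{1810254} + 143791 \cdot \frac{1}{2124745}\right) = -84 - \left(- \frac{393911}{603418} + \frac{143791}{2124745}\right) = -84 - - \frac{750194350057}{1282109378410} = -84 + \frac{750194350057}{1282109378410} = - \frac{106946993436383}{1282109378410}$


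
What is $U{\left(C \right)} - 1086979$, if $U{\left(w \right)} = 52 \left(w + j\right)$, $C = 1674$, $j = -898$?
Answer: $-1046627$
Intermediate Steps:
$U{\left(w \right)} = -46696 + 52 w$ ($U{\left(w \right)} = 52 \left(w - 898\right) = 52 \left(-898 + w\right) = -46696 + 52 w$)
$U{\left(C \right)} - 1086979 = \left(-46696 + 52 \cdot 1674\right) - 1086979 = \left(-46696 + 87048\right) - 1086979 = 40352 - 1086979 = -1046627$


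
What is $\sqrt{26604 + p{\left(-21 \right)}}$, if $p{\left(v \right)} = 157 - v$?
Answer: $\sqrt{26782} \approx 163.65$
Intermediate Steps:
$\sqrt{26604 + p{\left(-21 \right)}} = \sqrt{26604 + \left(157 - -21\right)} = \sqrt{26604 + \left(157 + 21\right)} = \sqrt{26604 + 178} = \sqrt{26782}$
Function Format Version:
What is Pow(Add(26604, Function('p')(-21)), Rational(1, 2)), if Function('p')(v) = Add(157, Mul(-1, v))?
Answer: Pow(26782, Rational(1, 2)) ≈ 163.65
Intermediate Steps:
Pow(Add(26604, Function('p')(-21)), Rational(1, 2)) = Pow(Add(26604, Add(157, Mul(-1, -21))), Rational(1, 2)) = Pow(Add(26604, Add(157, 21)), Rational(1, 2)) = Pow(Add(26604, 178), Rational(1, 2)) = Pow(26782, Rational(1, 2))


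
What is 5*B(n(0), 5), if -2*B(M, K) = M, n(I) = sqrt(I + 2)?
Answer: -5*sqrt(2)/2 ≈ -3.5355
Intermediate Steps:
n(I) = sqrt(2 + I)
B(M, K) = -M/2
5*B(n(0), 5) = 5*(-sqrt(2 + 0)/2) = 5*(-sqrt(2)/2) = -5*sqrt(2)/2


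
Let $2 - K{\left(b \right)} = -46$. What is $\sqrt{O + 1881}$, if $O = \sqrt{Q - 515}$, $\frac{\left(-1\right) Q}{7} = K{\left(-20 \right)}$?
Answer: $\sqrt{1881 + i \sqrt{851}} \approx 43.372 + 0.3363 i$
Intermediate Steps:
$K{\left(b \right)} = 48$ ($K{\left(b \right)} = 2 - -46 = 2 + 46 = 48$)
$Q = -336$ ($Q = \left(-7\right) 48 = -336$)
$O = i \sqrt{851}$ ($O = \sqrt{-336 - 515} = \sqrt{-851} = i \sqrt{851} \approx 29.172 i$)
$\sqrt{O + 1881} = \sqrt{i \sqrt{851} + 1881} = \sqrt{1881 + i \sqrt{851}}$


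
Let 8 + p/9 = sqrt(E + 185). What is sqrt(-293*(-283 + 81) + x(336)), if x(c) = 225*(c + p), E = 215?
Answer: sqrt(159086) ≈ 398.86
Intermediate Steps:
p = 108 (p = -72 + 9*sqrt(215 + 185) = -72 + 9*sqrt(400) = -72 + 9*20 = -72 + 180 = 108)
x(c) = 24300 + 225*c (x(c) = 225*(c + 108) = 225*(108 + c) = 24300 + 225*c)
sqrt(-293*(-283 + 81) + x(336)) = sqrt(-293*(-283 + 81) + (24300 + 225*336)) = sqrt(-293*(-202) + (24300 + 75600)) = sqrt(59186 + 99900) = sqrt(159086)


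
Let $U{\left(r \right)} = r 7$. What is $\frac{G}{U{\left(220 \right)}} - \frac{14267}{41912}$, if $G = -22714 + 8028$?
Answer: $- \frac{22767529}{2305160} \approx -9.8768$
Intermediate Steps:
$G = -14686$
$U{\left(r \right)} = 7 r$
$\frac{G}{U{\left(220 \right)}} - \frac{14267}{41912} = - \frac{14686}{7 \cdot 220} - \frac{14267}{41912} = - \frac{14686}{1540} - \frac{14267}{41912} = \left(-14686\right) \frac{1}{1540} - \frac{14267}{41912} = - \frac{1049}{110} - \frac{14267}{41912} = - \frac{22767529}{2305160}$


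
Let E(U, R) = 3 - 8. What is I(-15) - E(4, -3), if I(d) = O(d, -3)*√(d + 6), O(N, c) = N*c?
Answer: 5 + 135*I ≈ 5.0 + 135.0*I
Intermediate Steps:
E(U, R) = -5
I(d) = -3*d*√(6 + d) (I(d) = (d*(-3))*√(d + 6) = (-3*d)*√(6 + d) = -3*d*√(6 + d))
I(-15) - E(4, -3) = -3*(-15)*√(6 - 15) - 1*(-5) = -3*(-15)*√(-9) + 5 = -3*(-15)*3*I + 5 = 135*I + 5 = 5 + 135*I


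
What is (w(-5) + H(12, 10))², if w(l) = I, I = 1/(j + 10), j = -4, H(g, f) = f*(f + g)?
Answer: 1745041/36 ≈ 48473.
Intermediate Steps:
I = ⅙ (I = 1/(-4 + 10) = 1/6 = ⅙ ≈ 0.16667)
w(l) = ⅙
(w(-5) + H(12, 10))² = (⅙ + 10*(10 + 12))² = (⅙ + 10*22)² = (⅙ + 220)² = (1321/6)² = 1745041/36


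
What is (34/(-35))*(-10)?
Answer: 68/7 ≈ 9.7143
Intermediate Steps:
(34/(-35))*(-10) = (34*(-1/35))*(-10) = -34/35*(-10) = 68/7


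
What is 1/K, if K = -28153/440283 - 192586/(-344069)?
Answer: 151487731527/75105767281 ≈ 2.0170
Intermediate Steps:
K = 75105767281/151487731527 (K = -28153*1/440283 - 192586*(-1/344069) = -28153/440283 + 192586/344069 = 75105767281/151487731527 ≈ 0.49579)
1/K = 1/(75105767281/151487731527) = 151487731527/75105767281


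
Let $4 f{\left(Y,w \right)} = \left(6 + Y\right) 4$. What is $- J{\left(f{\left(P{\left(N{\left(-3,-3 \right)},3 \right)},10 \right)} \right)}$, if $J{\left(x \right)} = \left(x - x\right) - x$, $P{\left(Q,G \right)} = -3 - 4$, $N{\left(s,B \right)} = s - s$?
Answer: $-1$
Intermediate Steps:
$N{\left(s,B \right)} = 0$
$P{\left(Q,G \right)} = -7$ ($P{\left(Q,G \right)} = -3 - 4 = -7$)
$f{\left(Y,w \right)} = 6 + Y$ ($f{\left(Y,w \right)} = \frac{\left(6 + Y\right) 4}{4} = \frac{24 + 4 Y}{4} = 6 + Y$)
$J{\left(x \right)} = - x$ ($J{\left(x \right)} = 0 - x = - x$)
$- J{\left(f{\left(P{\left(N{\left(-3,-3 \right)},3 \right)},10 \right)} \right)} = - \left(-1\right) \left(6 - 7\right) = - \left(-1\right) \left(-1\right) = \left(-1\right) 1 = -1$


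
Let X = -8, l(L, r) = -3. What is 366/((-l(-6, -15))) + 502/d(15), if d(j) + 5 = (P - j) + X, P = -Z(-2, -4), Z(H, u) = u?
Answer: 1213/12 ≈ 101.08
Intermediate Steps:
P = 4 (P = -1*(-4) = 4)
d(j) = -9 - j (d(j) = -5 + ((4 - j) - 8) = -5 + (-4 - j) = -9 - j)
366/((-l(-6, -15))) + 502/d(15) = 366/((-1*(-3))) + 502/(-9 - 1*15) = 366/3 + 502/(-9 - 15) = 366*(⅓) + 502/(-24) = 122 + 502*(-1/24) = 122 - 251/12 = 1213/12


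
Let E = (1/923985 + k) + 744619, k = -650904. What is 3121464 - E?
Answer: 2797594659764/923985 ≈ 3.0277e+6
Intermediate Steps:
E = 86591254276/923985 (E = (1/923985 - 650904) + 744619 = -601425532439/923985 + 744619 = 86591254276/923985 ≈ 93715.)
3121464 - E = 3121464 - 1*86591254276/923985 = 3121464 - 86591254276/923985 = 2797594659764/923985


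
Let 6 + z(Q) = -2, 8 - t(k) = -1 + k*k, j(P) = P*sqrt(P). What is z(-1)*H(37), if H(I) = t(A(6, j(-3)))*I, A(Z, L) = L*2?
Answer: -34632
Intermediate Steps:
j(P) = P**(3/2)
A(Z, L) = 2*L
t(k) = 9 - k**2 (t(k) = 8 - (-1 + k*k) = 8 - (-1 + k**2) = 8 + (1 - k**2) = 9 - k**2)
z(Q) = -8 (z(Q) = -6 - 2 = -8)
H(I) = 117*I (H(I) = (9 - (2*(-3)**(3/2))**2)*I = (9 - (2*(-3*I*sqrt(3)))**2)*I = (9 - (-6*I*sqrt(3))**2)*I = (9 - 1*(-108))*I = (9 + 108)*I = 117*I)
z(-1)*H(37) = -936*37 = -8*4329 = -34632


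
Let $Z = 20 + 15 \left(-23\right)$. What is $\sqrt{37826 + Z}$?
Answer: $\sqrt{37501} \approx 193.65$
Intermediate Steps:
$Z = -325$ ($Z = 20 - 345 = -325$)
$\sqrt{37826 + Z} = \sqrt{37826 - 325} = \sqrt{37501}$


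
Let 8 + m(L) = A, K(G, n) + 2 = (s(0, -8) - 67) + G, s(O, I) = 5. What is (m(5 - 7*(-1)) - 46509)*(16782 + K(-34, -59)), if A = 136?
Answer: -773820604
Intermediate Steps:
K(G, n) = -64 + G (K(G, n) = -2 + ((5 - 67) + G) = -2 + (-62 + G) = -64 + G)
m(L) = 128 (m(L) = -8 + 136 = 128)
(m(5 - 7*(-1)) - 46509)*(16782 + K(-34, -59)) = (128 - 46509)*(16782 + (-64 - 34)) = -46381*(16782 - 98) = -46381*16684 = -773820604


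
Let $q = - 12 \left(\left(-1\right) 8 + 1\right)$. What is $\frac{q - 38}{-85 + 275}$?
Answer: $\frac{23}{95} \approx 0.24211$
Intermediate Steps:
$q = 84$ ($q = - 12 \left(-8 + 1\right) = \left(-12\right) \left(-7\right) = 84$)
$\frac{q - 38}{-85 + 275} = \frac{84 - 38}{-85 + 275} = \frac{46}{190} = 46 \cdot \frac{1}{190} = \frac{23}{95}$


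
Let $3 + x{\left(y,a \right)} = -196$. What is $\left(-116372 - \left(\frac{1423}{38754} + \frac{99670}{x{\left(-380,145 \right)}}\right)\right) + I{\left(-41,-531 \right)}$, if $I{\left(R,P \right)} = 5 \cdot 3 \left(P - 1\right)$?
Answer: $- \frac{955146016189}{7712046} \approx -1.2385 \cdot 10^{5}$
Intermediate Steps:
$x{\left(y,a \right)} = -199$ ($x{\left(y,a \right)} = -3 - 196 = -199$)
$I{\left(R,P \right)} = -15 + 15 P$ ($I{\left(R,P \right)} = 15 \left(P - 1\right) = 15 \left(-1 + P\right) = -15 + 15 P$)
$\left(-116372 - \left(\frac{1423}{38754} + \frac{99670}{x{\left(-380,145 \right)}}\right)\right) + I{\left(-41,-531 \right)} = \left(-116372 - \left(- \frac{99670}{199} + \frac{1423}{38754}\right)\right) + \left(-15 + 15 \left(-531\right)\right) = \left(-116372 - - \frac{3862328003}{7712046}\right) - 7980 = \left(-116372 + \left(\frac{99670}{199} - \frac{1423}{38754}\right)\right) - 7980 = \left(-116372 + \frac{3862328003}{7712046}\right) - 7980 = - \frac{893603889109}{7712046} - 7980 = - \frac{955146016189}{7712046}$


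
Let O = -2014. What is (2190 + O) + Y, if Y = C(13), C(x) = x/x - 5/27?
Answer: 4774/27 ≈ 176.81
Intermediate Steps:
C(x) = 22/27 (C(x) = 1 - 5*1/27 = 1 - 5/27 = 22/27)
Y = 22/27 ≈ 0.81481
(2190 + O) + Y = (2190 - 2014) + 22/27 = 176 + 22/27 = 4774/27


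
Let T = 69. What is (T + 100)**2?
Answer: 28561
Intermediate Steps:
(T + 100)**2 = (69 + 100)**2 = 169**2 = 28561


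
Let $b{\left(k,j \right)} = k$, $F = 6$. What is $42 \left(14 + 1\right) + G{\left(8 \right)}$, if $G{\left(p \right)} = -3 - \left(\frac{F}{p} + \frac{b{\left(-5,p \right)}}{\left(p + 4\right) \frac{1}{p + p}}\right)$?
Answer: $\frac{7595}{12} \approx 632.92$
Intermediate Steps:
$G{\left(p \right)} = -3 - \frac{6}{p} + \frac{10 p}{4 + p}$ ($G{\left(p \right)} = -3 - \left(\frac{6}{p} - \frac{5}{\left(p + 4\right) \frac{1}{p + p}}\right) = -3 - \left(\frac{6}{p} - \frac{5}{\left(4 + p\right) \frac{1}{2 p}}\right) = -3 - \left(\frac{6}{p} - \frac{5}{\frac{1}{2} \frac{1}{p} \left(4 + p\right)}\right) = -3 - \left(\frac{6}{p} - 5 \frac{2 p}{4 + p}\right) = -3 - \left(\frac{6}{p} - \frac{10 p}{4 + p}\right) = -3 + \left(- \frac{6}{p} + \frac{10 p}{4 + p}\right) = -3 - \frac{6}{p} + \frac{10 p}{4 + p}$)
$42 \left(14 + 1\right) + G{\left(8 \right)} = 42 \left(14 + 1\right) + \frac{-24 - 144 + 7 \cdot 8^{2}}{8 \left(4 + 8\right)} = 42 \cdot 15 + \frac{-24 - 144 + 7 \cdot 64}{8 \cdot 12} = 630 + \frac{1}{8} \cdot \frac{1}{12} \left(-24 - 144 + 448\right) = 630 + \frac{1}{8} \cdot \frac{1}{12} \cdot 280 = 630 + \frac{35}{12} = \frac{7595}{12}$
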